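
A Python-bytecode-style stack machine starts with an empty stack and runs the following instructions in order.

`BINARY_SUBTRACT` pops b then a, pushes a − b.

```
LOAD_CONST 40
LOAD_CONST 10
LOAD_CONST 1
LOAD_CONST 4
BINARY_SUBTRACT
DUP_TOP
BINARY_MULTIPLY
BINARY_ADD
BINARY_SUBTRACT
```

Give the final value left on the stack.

21

LOAD_CONST 40   -> [40]
LOAD_CONST 10   -> [40, 10]
LOAD_CONST 1    -> [40, 10, 1]
LOAD_CONST 4    -> [40, 10, 1, 4]
BINARY_SUBTRACT -> [40, 10, -3]
DUP_TOP         -> [40, 10, -3, -3]
BINARY_MULTIPLY -> [40, 10, 9]
BINARY_ADD      -> [40, 19]
BINARY_SUBTRACT -> [21]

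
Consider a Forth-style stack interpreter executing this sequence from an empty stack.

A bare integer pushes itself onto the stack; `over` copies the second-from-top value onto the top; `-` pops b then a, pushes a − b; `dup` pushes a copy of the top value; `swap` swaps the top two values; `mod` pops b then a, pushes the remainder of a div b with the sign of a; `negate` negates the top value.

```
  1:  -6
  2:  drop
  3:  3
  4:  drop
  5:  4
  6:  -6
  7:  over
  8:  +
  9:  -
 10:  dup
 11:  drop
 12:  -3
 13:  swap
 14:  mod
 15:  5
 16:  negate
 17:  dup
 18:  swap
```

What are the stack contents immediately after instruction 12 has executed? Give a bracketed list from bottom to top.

[6, -3]

-6   : [-6]
drop : []
3    : [3]
drop : []
4    : [4]
-6   : [4, -6]
over : [4, -6, 4]
+    : [4, -2]
-    : [6]
dup  : [6, 6]
drop : [6]
-3   : [6, -3]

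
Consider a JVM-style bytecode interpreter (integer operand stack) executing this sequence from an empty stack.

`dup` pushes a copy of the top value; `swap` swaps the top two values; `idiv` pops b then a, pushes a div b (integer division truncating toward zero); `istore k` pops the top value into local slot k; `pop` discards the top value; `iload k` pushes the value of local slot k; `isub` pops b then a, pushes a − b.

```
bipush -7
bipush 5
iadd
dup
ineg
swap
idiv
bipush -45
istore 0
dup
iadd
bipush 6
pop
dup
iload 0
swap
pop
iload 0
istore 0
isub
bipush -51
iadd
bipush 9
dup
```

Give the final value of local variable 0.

bipush -7  -> [-7]
bipush 5   -> [-7, 5]
iadd       -> [-2]
dup        -> [-2, -2]
ineg       -> [-2, 2]
swap       -> [2, -2]
idiv       -> [-1]
bipush -45 -> [-1, -45]
istore 0   -> [-1]
dup        -> [-1, -1]
iadd       -> [-2]
bipush 6   -> [-2, 6]
pop        -> [-2]
dup        -> [-2, -2]
iload 0    -> [-2, -2, -45]
swap       -> [-2, -45, -2]
pop        -> [-2, -45]
iload 0    -> [-2, -45, -45]
istore 0   -> [-2, -45]
isub       -> [43]
bipush -51 -> [43, -51]
iadd       -> [-8]
bipush 9   -> [-8, 9]
dup        -> [-8, 9, 9]

-45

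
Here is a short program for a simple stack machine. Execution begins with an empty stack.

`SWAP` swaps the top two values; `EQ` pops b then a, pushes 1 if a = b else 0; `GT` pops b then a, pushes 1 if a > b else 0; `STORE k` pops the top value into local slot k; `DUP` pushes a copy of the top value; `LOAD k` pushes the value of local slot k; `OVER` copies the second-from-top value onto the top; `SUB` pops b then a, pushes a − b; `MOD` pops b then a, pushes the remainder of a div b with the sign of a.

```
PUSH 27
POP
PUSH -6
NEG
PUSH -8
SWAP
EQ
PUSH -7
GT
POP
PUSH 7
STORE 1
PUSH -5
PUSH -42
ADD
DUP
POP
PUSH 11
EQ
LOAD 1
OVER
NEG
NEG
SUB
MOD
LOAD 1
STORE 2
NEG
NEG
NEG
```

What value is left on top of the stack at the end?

0

PUSH 27   27
POP       (empty)
PUSH -6   -6
NEG       6
PUSH -8   6 -8
SWAP      -8 6
EQ        0
PUSH -7   0 -7
GT        1
POP       (empty)
PUSH 7    7
STORE 1   (empty)
PUSH -5   -5
PUSH -42  -5 -42
ADD       -47
DUP       -47 -47
POP       -47
PUSH 11   -47 11
EQ        0
LOAD 1    0 7
OVER      0 7 0
NEG       0 7 0
NEG       0 7 0
SUB       0 7
MOD       0
LOAD 1    0 7
STORE 2   0
NEG       0
NEG       0
NEG       0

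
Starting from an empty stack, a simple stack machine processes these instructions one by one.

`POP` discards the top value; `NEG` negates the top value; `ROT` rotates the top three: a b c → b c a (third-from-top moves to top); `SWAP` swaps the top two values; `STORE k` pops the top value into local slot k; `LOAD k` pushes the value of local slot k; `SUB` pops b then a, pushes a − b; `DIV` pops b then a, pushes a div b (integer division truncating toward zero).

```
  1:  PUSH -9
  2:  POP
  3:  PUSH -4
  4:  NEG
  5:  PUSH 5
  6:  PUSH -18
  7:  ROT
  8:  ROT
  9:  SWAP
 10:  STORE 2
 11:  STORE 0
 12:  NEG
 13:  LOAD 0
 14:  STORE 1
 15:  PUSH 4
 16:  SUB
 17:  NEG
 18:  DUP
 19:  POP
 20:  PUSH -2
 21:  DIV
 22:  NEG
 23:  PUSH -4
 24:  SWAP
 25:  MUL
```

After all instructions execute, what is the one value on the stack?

28

PUSH -9  -> -9
POP      -> (empty)
PUSH -4  -> -4
NEG      -> 4
PUSH 5   -> 4 5
PUSH -18 -> 4 5 -18
ROT      -> 5 -18 4
ROT      -> -18 4 5
SWAP     -> -18 5 4
STORE 2  -> -18 5
STORE 0  -> -18
NEG      -> 18
LOAD 0   -> 18 5
STORE 1  -> 18
PUSH 4   -> 18 4
SUB      -> 14
NEG      -> -14
DUP      -> -14 -14
POP      -> -14
PUSH -2  -> -14 -2
DIV      -> 7
NEG      -> -7
PUSH -4  -> -7 -4
SWAP     -> -4 -7
MUL      -> 28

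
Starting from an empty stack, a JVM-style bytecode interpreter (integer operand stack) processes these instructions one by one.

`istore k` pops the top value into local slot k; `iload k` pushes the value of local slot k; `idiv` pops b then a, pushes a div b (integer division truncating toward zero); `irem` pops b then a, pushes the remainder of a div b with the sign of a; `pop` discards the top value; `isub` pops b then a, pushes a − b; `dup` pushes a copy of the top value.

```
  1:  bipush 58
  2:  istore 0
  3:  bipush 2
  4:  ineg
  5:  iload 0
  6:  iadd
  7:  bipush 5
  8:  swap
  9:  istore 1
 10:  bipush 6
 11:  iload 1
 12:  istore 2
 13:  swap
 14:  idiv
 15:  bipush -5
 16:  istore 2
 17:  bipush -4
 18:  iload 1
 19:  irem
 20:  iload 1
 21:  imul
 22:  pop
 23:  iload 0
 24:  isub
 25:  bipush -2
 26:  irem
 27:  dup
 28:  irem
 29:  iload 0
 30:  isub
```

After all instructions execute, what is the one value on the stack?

bipush 58 -> [58]
istore 0  -> []
bipush 2  -> [2]
ineg      -> [-2]
iload 0   -> [-2, 58]
iadd      -> [56]
bipush 5  -> [56, 5]
swap      -> [5, 56]
istore 1  -> [5]
bipush 6  -> [5, 6]
iload 1   -> [5, 6, 56]
istore 2  -> [5, 6]
swap      -> [6, 5]
idiv      -> [1]
bipush -5 -> [1, -5]
istore 2  -> [1]
bipush -4 -> [1, -4]
iload 1   -> [1, -4, 56]
irem      -> [1, -4]
iload 1   -> [1, -4, 56]
imul      -> [1, -224]
pop       -> [1]
iload 0   -> [1, 58]
isub      -> [-57]
bipush -2 -> [-57, -2]
irem      -> [-1]
dup       -> [-1, -1]
irem      -> [0]
iload 0   -> [0, 58]
isub      -> [-58]

-58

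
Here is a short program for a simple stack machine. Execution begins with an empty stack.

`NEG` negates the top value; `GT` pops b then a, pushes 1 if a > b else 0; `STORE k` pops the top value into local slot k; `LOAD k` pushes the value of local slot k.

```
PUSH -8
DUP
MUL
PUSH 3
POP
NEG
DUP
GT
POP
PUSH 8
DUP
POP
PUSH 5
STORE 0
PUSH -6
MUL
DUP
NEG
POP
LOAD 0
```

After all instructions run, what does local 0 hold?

PUSH -8  [-8]
DUP      [-8, -8]
MUL      [64]
PUSH 3   [64, 3]
POP      [64]
NEG      [-64]
DUP      [-64, -64]
GT       [0]
POP      []
PUSH 8   [8]
DUP      [8, 8]
POP      [8]
PUSH 5   [8, 5]
STORE 0  [8]
PUSH -6  [8, -6]
MUL      [-48]
DUP      [-48, -48]
NEG      [-48, 48]
POP      [-48]
LOAD 0   [-48, 5]

5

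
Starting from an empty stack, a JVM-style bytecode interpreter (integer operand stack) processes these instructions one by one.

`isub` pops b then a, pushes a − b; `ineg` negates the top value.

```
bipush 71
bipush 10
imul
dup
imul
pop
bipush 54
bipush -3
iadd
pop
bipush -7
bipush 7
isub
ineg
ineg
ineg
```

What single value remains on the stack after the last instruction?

bipush 71 -> 71
bipush 10 -> 71 10
imul      -> 710
dup       -> 710 710
imul      -> 504100
pop       -> (empty)
bipush 54 -> 54
bipush -3 -> 54 -3
iadd      -> 51
pop       -> (empty)
bipush -7 -> -7
bipush 7  -> -7 7
isub      -> -14
ineg      -> 14
ineg      -> -14
ineg      -> 14

14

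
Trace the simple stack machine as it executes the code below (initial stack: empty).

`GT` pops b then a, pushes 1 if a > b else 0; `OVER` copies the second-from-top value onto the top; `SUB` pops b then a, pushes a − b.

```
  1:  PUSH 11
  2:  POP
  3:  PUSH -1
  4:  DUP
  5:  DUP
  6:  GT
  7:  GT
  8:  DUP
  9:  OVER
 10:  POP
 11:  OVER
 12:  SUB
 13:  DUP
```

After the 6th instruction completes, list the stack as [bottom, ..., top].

[-1, 0]

PUSH 11 : 11
POP     : (empty)
PUSH -1 : -1
DUP     : -1 -1
DUP     : -1 -1 -1
GT      : -1 0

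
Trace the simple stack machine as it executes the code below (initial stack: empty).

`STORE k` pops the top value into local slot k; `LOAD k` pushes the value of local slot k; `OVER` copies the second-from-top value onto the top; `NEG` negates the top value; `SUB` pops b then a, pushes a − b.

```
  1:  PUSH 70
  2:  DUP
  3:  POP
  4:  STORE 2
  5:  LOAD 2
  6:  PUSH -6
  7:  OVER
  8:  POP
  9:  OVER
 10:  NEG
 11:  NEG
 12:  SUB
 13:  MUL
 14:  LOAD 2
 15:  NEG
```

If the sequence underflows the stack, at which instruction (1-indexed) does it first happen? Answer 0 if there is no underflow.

0

PUSH 70 -> 70
DUP     -> 70 70
POP     -> 70
STORE 2 -> (empty)
LOAD 2  -> 70
PUSH -6 -> 70 -6
OVER    -> 70 -6 70
POP     -> 70 -6
OVER    -> 70 -6 70
NEG     -> 70 -6 -70
NEG     -> 70 -6 70
SUB     -> 70 -76
MUL     -> -5320
LOAD 2  -> -5320 70
NEG     -> -5320 -70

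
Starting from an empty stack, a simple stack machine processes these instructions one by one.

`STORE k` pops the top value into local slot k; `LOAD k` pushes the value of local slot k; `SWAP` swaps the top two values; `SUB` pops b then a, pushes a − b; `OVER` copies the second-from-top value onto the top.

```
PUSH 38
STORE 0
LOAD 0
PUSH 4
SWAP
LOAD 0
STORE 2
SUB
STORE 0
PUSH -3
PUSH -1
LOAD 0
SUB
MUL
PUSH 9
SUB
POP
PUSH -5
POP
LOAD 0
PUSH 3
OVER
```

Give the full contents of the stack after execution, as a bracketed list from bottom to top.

[-34, 3, -34]

PUSH 38 -> [38]
STORE 0 -> []
LOAD 0  -> [38]
PUSH 4  -> [38, 4]
SWAP    -> [4, 38]
LOAD 0  -> [4, 38, 38]
STORE 2 -> [4, 38]
SUB     -> [-34]
STORE 0 -> []
PUSH -3 -> [-3]
PUSH -1 -> [-3, -1]
LOAD 0  -> [-3, -1, -34]
SUB     -> [-3, 33]
MUL     -> [-99]
PUSH 9  -> [-99, 9]
SUB     -> [-108]
POP     -> []
PUSH -5 -> [-5]
POP     -> []
LOAD 0  -> [-34]
PUSH 3  -> [-34, 3]
OVER    -> [-34, 3, -34]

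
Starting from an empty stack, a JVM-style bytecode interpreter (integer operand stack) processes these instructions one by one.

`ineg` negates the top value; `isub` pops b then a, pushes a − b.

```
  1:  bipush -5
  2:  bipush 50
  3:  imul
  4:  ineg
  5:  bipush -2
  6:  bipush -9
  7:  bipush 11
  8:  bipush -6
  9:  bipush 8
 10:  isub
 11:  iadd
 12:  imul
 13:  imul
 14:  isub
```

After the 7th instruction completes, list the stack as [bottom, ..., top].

bipush -5 -> [-5]
bipush 50 -> [-5, 50]
imul      -> [-250]
ineg      -> [250]
bipush -2 -> [250, -2]
bipush -9 -> [250, -2, -9]
bipush 11 -> [250, -2, -9, 11]

[250, -2, -9, 11]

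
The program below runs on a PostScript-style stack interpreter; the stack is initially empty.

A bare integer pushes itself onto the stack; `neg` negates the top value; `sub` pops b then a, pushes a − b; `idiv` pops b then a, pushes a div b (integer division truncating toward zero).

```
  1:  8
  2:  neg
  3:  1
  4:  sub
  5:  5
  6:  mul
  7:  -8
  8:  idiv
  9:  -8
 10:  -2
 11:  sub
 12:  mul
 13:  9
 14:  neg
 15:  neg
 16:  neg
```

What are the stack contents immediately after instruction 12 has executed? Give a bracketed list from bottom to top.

[-30]

8    → 8
neg  → -8
1    → -8 1
sub  → -9
5    → -9 5
mul  → -45
-8   → -45 -8
idiv → 5
-8   → 5 -8
-2   → 5 -8 -2
sub  → 5 -6
mul  → -30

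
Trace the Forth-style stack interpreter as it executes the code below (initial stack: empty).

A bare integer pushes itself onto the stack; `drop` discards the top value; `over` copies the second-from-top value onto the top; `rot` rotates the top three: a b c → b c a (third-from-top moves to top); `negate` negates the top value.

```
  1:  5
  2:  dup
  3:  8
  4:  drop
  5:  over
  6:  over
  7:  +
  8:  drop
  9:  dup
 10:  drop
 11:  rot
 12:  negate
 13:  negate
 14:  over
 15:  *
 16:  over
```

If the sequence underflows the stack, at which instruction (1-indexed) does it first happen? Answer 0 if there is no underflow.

5    → 5
dup  → 5 5
8    → 5 5 8
drop → 5 5
over → 5 5 5
over → 5 5 5 5
+    → 5 5 10
drop → 5 5
dup  → 5 5 5
drop → 5 5
rot  — needs 3 operands, stack has 2 → underflow

11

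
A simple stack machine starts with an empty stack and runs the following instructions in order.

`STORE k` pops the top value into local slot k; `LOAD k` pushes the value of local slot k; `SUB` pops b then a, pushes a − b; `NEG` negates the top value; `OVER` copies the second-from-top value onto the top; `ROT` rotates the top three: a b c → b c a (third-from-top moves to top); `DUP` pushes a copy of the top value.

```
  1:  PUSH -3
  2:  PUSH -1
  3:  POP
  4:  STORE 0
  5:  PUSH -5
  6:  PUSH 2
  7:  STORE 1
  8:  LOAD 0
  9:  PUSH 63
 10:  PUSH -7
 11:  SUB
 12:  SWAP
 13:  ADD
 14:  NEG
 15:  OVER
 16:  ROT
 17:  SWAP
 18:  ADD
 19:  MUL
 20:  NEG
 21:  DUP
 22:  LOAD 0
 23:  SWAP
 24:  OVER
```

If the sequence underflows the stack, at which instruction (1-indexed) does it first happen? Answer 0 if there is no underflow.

PUSH -3 : [-3]
PUSH -1 : [-3, -1]
POP     : [-3]
STORE 0 : []
PUSH -5 : [-5]
PUSH 2  : [-5, 2]
STORE 1 : [-5]
LOAD 0  : [-5, -3]
PUSH 63 : [-5, -3, 63]
PUSH -7 : [-5, -3, 63, -7]
SUB     : [-5, -3, 70]
SWAP    : [-5, 70, -3]
ADD     : [-5, 67]
NEG     : [-5, -67]
OVER    : [-5, -67, -5]
ROT     : [-67, -5, -5]
SWAP    : [-67, -5, -5]
ADD     : [-67, -10]
MUL     : [670]
NEG     : [-670]
DUP     : [-670, -670]
LOAD 0  : [-670, -670, -3]
SWAP    : [-670, -3, -670]
OVER    : [-670, -3, -670, -3]

0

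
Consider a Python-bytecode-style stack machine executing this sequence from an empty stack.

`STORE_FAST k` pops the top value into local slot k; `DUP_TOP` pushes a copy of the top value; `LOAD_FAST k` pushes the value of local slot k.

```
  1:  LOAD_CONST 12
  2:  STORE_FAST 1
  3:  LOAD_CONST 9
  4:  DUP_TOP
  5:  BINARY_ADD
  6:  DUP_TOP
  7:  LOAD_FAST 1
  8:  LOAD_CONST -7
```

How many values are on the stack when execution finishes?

LOAD_CONST 12  12
STORE_FAST 1   (empty)
LOAD_CONST 9   9
DUP_TOP        9 9
BINARY_ADD     18
DUP_TOP        18 18
LOAD_FAST 1    18 18 12
LOAD_CONST -7  18 18 12 -7

4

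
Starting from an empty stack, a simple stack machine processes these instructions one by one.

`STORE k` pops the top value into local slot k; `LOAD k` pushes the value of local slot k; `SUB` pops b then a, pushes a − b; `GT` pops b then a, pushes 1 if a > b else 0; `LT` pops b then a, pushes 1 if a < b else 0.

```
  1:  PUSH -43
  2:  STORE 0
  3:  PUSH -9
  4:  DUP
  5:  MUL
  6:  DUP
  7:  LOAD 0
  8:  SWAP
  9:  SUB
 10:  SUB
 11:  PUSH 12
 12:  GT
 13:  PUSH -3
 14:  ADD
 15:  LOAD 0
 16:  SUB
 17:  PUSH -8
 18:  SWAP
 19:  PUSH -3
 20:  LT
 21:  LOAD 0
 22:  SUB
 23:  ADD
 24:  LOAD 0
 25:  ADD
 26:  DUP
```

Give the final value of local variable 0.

-43

PUSH -43  [-43]
STORE 0   []
PUSH -9   [-9]
DUP       [-9, -9]
MUL       [81]
DUP       [81, 81]
LOAD 0    [81, 81, -43]
SWAP      [81, -43, 81]
SUB       [81, -124]
SUB       [205]
PUSH 12   [205, 12]
GT        [1]
PUSH -3   [1, -3]
ADD       [-2]
LOAD 0    [-2, -43]
SUB       [41]
PUSH -8   [41, -8]
SWAP      [-8, 41]
PUSH -3   [-8, 41, -3]
LT        [-8, 0]
LOAD 0    [-8, 0, -43]
SUB       [-8, 43]
ADD       [35]
LOAD 0    [35, -43]
ADD       [-8]
DUP       [-8, -8]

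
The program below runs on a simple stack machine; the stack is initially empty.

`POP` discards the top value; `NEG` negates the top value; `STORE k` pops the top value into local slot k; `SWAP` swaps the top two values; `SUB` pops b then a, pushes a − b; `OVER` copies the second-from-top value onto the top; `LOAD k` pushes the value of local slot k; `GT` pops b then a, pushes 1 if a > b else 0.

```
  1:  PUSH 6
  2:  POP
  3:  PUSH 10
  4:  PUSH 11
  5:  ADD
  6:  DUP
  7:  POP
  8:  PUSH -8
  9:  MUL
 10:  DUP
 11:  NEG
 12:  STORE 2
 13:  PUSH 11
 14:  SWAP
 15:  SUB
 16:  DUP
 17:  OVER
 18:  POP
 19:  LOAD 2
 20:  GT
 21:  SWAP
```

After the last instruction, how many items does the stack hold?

PUSH 6  → 6
POP     → (empty)
PUSH 10 → 10
PUSH 11 → 10 11
ADD     → 21
DUP     → 21 21
POP     → 21
PUSH -8 → 21 -8
MUL     → -168
DUP     → -168 -168
NEG     → -168 168
STORE 2 → -168
PUSH 11 → -168 11
SWAP    → 11 -168
SUB     → 179
DUP     → 179 179
OVER    → 179 179 179
POP     → 179 179
LOAD 2  → 179 179 168
GT      → 179 1
SWAP    → 1 179

2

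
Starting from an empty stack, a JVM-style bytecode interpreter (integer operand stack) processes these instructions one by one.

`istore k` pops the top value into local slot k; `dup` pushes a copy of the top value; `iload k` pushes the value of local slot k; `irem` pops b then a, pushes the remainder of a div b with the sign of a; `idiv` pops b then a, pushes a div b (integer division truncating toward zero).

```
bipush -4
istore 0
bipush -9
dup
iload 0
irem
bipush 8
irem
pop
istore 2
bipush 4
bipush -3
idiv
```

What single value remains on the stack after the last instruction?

bipush -4 → -4
istore 0  → (empty)
bipush -9 → -9
dup       → -9 -9
iload 0   → -9 -9 -4
irem      → -9 -1
bipush 8  → -9 -1 8
irem      → -9 -1
pop       → -9
istore 2  → (empty)
bipush 4  → 4
bipush -3 → 4 -3
idiv      → -1

-1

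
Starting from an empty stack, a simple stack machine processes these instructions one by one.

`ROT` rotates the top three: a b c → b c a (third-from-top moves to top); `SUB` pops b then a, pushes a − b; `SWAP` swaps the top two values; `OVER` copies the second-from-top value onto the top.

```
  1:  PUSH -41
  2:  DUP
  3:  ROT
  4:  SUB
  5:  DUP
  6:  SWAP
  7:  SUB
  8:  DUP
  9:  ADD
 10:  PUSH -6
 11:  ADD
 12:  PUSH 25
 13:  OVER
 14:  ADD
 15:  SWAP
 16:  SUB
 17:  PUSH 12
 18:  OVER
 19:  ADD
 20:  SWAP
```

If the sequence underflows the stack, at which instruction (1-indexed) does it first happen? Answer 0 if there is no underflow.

PUSH -41  -41
DUP       -41 -41
ROT  — needs 3 operands, stack has 2 → underflow

3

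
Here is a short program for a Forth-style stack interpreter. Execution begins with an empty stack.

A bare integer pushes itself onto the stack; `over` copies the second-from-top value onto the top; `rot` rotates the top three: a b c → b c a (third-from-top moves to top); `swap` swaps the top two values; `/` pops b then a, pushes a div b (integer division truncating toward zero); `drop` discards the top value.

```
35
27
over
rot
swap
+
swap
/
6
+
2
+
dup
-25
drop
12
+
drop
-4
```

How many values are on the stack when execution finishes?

35   → [35]
27   → [35, 27]
over → [35, 27, 35]
rot  → [27, 35, 35]
swap → [27, 35, 35]
+    → [27, 70]
swap → [70, 27]
/    → [2]
6    → [2, 6]
+    → [8]
2    → [8, 2]
+    → [10]
dup  → [10, 10]
-25  → [10, 10, -25]
drop → [10, 10]
12   → [10, 10, 12]
+    → [10, 22]
drop → [10]
-4   → [10, -4]

2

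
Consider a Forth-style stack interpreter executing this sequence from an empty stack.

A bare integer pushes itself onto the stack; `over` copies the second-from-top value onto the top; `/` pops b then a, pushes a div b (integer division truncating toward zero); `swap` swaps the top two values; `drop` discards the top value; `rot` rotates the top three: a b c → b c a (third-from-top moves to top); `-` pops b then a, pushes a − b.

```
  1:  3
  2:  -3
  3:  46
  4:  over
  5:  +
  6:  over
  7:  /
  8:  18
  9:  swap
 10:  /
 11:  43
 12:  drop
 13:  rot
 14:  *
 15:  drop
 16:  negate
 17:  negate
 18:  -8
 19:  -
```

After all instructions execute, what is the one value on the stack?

3      : [3]
-3     : [3, -3]
46     : [3, -3, 46]
over   : [3, -3, 46, -3]
+      : [3, -3, 43]
over   : [3, -3, 43, -3]
/      : [3, -3, -14]
18     : [3, -3, -14, 18]
swap   : [3, -3, 18, -14]
/      : [3, -3, -1]
43     : [3, -3, -1, 43]
drop   : [3, -3, -1]
rot    : [-3, -1, 3]
*      : [-3, -3]
drop   : [-3]
negate : [3]
negate : [-3]
-8     : [-3, -8]
-      : [5]

5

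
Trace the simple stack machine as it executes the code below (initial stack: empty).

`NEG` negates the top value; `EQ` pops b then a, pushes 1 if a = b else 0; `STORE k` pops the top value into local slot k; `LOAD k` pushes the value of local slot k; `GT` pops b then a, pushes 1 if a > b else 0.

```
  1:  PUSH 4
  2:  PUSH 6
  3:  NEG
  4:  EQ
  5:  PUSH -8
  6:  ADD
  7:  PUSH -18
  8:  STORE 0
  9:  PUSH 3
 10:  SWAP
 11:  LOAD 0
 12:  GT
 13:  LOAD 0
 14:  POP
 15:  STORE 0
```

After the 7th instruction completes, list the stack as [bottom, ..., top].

PUSH 4   -> [4]
PUSH 6   -> [4, 6]
NEG      -> [4, -6]
EQ       -> [0]
PUSH -8  -> [0, -8]
ADD      -> [-8]
PUSH -18 -> [-8, -18]

[-8, -18]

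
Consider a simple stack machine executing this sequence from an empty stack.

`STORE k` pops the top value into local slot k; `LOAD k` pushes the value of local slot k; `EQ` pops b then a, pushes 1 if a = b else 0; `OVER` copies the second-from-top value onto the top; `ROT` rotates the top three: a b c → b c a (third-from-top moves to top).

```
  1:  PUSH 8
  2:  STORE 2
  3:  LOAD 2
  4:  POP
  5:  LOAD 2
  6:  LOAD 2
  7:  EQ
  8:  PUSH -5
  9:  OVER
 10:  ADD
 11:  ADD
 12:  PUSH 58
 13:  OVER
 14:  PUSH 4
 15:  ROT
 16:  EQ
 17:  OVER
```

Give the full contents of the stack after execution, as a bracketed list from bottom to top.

PUSH 8  → [8]
STORE 2 → []
LOAD 2  → [8]
POP     → []
LOAD 2  → [8]
LOAD 2  → [8, 8]
EQ      → [1]
PUSH -5 → [1, -5]
OVER    → [1, -5, 1]
ADD     → [1, -4]
ADD     → [-3]
PUSH 58 → [-3, 58]
OVER    → [-3, 58, -3]
PUSH 4  → [-3, 58, -3, 4]
ROT     → [-3, -3, 4, 58]
EQ      → [-3, -3, 0]
OVER    → [-3, -3, 0, -3]

[-3, -3, 0, -3]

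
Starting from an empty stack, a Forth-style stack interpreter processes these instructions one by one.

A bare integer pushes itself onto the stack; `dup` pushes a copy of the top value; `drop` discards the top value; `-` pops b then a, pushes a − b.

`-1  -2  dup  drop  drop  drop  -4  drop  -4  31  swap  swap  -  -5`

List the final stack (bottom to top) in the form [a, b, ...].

[-35, -5]

-1   : [-1]
-2   : [-1, -2]
dup  : [-1, -2, -2]
drop : [-1, -2]
drop : [-1]
drop : []
-4   : [-4]
drop : []
-4   : [-4]
31   : [-4, 31]
swap : [31, -4]
swap : [-4, 31]
-    : [-35]
-5   : [-35, -5]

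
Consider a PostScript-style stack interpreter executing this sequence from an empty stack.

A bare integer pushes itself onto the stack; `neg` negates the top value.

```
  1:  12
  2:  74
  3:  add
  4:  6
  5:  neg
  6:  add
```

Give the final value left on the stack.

80

12  -> [12]
74  -> [12, 74]
add -> [86]
6   -> [86, 6]
neg -> [86, -6]
add -> [80]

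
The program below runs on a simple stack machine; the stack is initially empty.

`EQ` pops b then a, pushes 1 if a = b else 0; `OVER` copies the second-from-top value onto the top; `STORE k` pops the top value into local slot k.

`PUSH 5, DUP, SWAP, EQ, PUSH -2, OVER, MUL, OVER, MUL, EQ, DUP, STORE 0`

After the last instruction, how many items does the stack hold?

1

PUSH 5  → 5
DUP     → 5 5
SWAP    → 5 5
EQ      → 1
PUSH -2 → 1 -2
OVER    → 1 -2 1
MUL     → 1 -2
OVER    → 1 -2 1
MUL     → 1 -2
EQ      → 0
DUP     → 0 0
STORE 0 → 0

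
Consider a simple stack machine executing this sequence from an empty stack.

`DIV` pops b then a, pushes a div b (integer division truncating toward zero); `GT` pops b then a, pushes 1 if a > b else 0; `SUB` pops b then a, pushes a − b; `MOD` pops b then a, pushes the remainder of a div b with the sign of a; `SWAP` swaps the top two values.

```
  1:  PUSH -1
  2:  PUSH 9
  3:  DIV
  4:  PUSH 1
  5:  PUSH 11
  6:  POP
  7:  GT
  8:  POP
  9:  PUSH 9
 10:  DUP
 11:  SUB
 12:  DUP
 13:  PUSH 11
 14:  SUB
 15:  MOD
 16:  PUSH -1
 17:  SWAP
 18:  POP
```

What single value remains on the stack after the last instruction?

-1

PUSH -1 : -1
PUSH 9  : -1 9
DIV     : 0
PUSH 1  : 0 1
PUSH 11 : 0 1 11
POP     : 0 1
GT      : 0
POP     : (empty)
PUSH 9  : 9
DUP     : 9 9
SUB     : 0
DUP     : 0 0
PUSH 11 : 0 0 11
SUB     : 0 -11
MOD     : 0
PUSH -1 : 0 -1
SWAP    : -1 0
POP     : -1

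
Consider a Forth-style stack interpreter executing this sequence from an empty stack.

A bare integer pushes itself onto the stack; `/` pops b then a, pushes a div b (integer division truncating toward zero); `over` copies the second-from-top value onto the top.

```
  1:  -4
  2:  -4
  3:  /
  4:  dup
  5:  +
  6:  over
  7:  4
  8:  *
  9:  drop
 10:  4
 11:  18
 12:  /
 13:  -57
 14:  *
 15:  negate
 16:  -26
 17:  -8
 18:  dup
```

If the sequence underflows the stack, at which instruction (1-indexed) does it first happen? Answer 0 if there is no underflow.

-4  → -4
-4  → -4 -4
/   → 1
dup → 1 1
+   → 2
over  — needs 2 operands, stack has 1 → underflow

6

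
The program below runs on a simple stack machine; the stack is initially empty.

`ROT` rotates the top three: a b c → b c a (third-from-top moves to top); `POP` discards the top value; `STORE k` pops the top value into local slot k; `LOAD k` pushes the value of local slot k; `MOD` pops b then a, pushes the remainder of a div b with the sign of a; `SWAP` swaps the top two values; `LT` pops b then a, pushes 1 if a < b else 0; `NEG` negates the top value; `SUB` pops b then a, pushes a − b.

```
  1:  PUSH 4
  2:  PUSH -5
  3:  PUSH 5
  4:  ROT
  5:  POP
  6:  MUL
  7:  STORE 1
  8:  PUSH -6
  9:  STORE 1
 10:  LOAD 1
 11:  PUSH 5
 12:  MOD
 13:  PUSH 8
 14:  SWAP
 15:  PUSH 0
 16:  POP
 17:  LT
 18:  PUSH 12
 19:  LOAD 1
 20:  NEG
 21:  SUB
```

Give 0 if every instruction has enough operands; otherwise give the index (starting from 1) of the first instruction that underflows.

PUSH 4  → 4
PUSH -5 → 4 -5
PUSH 5  → 4 -5 5
ROT     → -5 5 4
POP     → -5 5
MUL     → -25
STORE 1 → (empty)
PUSH -6 → -6
STORE 1 → (empty)
LOAD 1  → -6
PUSH 5  → -6 5
MOD     → -1
PUSH 8  → -1 8
SWAP    → 8 -1
PUSH 0  → 8 -1 0
POP     → 8 -1
LT      → 0
PUSH 12 → 0 12
LOAD 1  → 0 12 -6
NEG     → 0 12 6
SUB     → 0 6

0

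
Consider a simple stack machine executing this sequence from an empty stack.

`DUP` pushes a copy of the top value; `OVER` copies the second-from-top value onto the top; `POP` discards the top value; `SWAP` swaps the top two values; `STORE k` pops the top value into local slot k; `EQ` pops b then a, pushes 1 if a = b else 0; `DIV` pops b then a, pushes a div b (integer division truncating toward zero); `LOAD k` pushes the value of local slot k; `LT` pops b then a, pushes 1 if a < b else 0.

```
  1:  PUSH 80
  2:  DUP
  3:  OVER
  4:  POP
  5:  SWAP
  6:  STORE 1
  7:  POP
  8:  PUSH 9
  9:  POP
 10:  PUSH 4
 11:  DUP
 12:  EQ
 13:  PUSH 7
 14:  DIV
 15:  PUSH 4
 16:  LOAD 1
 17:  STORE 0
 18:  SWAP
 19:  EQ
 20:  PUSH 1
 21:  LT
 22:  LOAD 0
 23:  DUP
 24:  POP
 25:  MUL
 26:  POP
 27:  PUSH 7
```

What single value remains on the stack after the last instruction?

PUSH 80 → 80
DUP     → 80 80
OVER    → 80 80 80
POP     → 80 80
SWAP    → 80 80
STORE 1 → 80
POP     → (empty)
PUSH 9  → 9
POP     → (empty)
PUSH 4  → 4
DUP     → 4 4
EQ      → 1
PUSH 7  → 1 7
DIV     → 0
PUSH 4  → 0 4
LOAD 1  → 0 4 80
STORE 0 → 0 4
SWAP    → 4 0
EQ      → 0
PUSH 1  → 0 1
LT      → 1
LOAD 0  → 1 80
DUP     → 1 80 80
POP     → 1 80
MUL     → 80
POP     → (empty)
PUSH 7  → 7

7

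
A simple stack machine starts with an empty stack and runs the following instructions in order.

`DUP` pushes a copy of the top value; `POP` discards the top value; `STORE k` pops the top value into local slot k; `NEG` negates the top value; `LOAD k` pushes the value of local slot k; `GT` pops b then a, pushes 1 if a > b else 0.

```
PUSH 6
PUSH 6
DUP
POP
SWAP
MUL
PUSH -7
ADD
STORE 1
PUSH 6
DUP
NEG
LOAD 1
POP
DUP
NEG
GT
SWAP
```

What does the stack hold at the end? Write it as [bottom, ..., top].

[0, 6]

PUSH 6   [6]
PUSH 6   [6, 6]
DUP      [6, 6, 6]
POP      [6, 6]
SWAP     [6, 6]
MUL      [36]
PUSH -7  [36, -7]
ADD      [29]
STORE 1  []
PUSH 6   [6]
DUP      [6, 6]
NEG      [6, -6]
LOAD 1   [6, -6, 29]
POP      [6, -6]
DUP      [6, -6, -6]
NEG      [6, -6, 6]
GT       [6, 0]
SWAP     [0, 6]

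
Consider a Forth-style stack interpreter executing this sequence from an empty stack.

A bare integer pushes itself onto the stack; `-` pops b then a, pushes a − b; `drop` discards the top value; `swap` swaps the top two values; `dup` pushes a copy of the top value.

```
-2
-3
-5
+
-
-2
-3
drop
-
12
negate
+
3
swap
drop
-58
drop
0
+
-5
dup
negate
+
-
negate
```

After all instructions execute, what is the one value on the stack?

-2     : -2
-3     : -2 -3
-5     : -2 -3 -5
+      : -2 -8
-      : 6
-2     : 6 -2
-3     : 6 -2 -3
drop   : 6 -2
-      : 8
12     : 8 12
negate : 8 -12
+      : -4
3      : -4 3
swap   : 3 -4
drop   : 3
-58    : 3 -58
drop   : 3
0      : 3 0
+      : 3
-5     : 3 -5
dup    : 3 -5 -5
negate : 3 -5 5
+      : 3 0
-      : 3
negate : -3

-3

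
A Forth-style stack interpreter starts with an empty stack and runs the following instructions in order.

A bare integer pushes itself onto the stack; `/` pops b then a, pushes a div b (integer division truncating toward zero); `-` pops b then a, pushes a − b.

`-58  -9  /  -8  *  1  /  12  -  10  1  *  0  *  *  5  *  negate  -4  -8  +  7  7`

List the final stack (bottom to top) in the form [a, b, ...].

-58    → -58
-9     → -58 -9
/      → 6
-8     → 6 -8
*      → -48
1      → -48 1
/      → -48
12     → -48 12
-      → -60
10     → -60 10
1      → -60 10 1
*      → -60 10
0      → -60 10 0
*      → -60 0
*      → 0
5      → 0 5
*      → 0
negate → 0
-4     → 0 -4
-8     → 0 -4 -8
+      → 0 -12
7      → 0 -12 7
7      → 0 -12 7 7

[0, -12, 7, 7]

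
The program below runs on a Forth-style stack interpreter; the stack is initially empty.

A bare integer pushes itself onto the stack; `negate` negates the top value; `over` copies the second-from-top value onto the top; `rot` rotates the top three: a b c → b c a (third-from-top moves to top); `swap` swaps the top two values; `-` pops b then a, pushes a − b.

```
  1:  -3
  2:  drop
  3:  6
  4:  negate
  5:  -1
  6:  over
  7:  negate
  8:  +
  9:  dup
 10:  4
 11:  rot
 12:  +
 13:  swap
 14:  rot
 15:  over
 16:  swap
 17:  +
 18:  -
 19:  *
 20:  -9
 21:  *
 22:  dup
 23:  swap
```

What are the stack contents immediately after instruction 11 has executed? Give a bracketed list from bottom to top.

-3     -> [-3]
drop   -> []
6      -> [6]
negate -> [-6]
-1     -> [-6, -1]
over   -> [-6, -1, -6]
negate -> [-6, -1, 6]
+      -> [-6, 5]
dup    -> [-6, 5, 5]
4      -> [-6, 5, 5, 4]
rot    -> [-6, 5, 4, 5]

[-6, 5, 4, 5]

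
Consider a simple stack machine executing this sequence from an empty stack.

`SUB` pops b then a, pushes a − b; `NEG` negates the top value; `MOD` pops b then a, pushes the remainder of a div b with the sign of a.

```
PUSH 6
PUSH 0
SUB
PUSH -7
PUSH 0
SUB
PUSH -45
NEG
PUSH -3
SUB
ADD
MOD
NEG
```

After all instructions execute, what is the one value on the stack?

-6

PUSH 6    6
PUSH 0    6 0
SUB       6
PUSH -7   6 -7
PUSH 0    6 -7 0
SUB       6 -7
PUSH -45  6 -7 -45
NEG       6 -7 45
PUSH -3   6 -7 45 -3
SUB       6 -7 48
ADD       6 41
MOD       6
NEG       -6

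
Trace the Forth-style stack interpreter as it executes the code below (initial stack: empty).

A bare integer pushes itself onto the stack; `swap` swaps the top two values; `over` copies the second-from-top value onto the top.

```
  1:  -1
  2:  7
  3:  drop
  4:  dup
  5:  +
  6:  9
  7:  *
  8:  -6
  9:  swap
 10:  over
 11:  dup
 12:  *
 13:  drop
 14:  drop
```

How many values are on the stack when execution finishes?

-1   : -1
7    : -1 7
drop : -1
dup  : -1 -1
+    : -2
9    : -2 9
*    : -18
-6   : -18 -6
swap : -6 -18
over : -6 -18 -6
dup  : -6 -18 -6 -6
*    : -6 -18 36
drop : -6 -18
drop : -6

1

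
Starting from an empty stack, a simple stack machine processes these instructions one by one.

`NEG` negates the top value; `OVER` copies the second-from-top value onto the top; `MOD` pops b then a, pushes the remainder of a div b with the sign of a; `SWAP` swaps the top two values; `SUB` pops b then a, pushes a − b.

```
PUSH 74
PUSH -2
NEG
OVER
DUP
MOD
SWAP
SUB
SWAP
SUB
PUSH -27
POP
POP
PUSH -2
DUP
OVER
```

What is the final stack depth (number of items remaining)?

PUSH 74   [74]
PUSH -2   [74, -2]
NEG       [74, 2]
OVER      [74, 2, 74]
DUP       [74, 2, 74, 74]
MOD       [74, 2, 0]
SWAP      [74, 0, 2]
SUB       [74, -2]
SWAP      [-2, 74]
SUB       [-76]
PUSH -27  [-76, -27]
POP       [-76]
POP       []
PUSH -2   [-2]
DUP       [-2, -2]
OVER      [-2, -2, -2]

3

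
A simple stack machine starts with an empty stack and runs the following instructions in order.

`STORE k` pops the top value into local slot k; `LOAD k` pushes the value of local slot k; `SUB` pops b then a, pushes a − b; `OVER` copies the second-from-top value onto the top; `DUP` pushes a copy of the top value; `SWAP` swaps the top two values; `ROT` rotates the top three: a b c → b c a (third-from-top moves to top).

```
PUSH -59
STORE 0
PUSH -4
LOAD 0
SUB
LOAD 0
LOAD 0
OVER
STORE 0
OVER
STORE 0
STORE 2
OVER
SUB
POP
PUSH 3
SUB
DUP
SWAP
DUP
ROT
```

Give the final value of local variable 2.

PUSH -59 : [-59]
STORE 0  : []
PUSH -4  : [-4]
LOAD 0   : [-4, -59]
SUB      : [55]
LOAD 0   : [55, -59]
LOAD 0   : [55, -59, -59]
OVER     : [55, -59, -59, -59]
STORE 0  : [55, -59, -59]
OVER     : [55, -59, -59, -59]
STORE 0  : [55, -59, -59]
STORE 2  : [55, -59]
OVER     : [55, -59, 55]
SUB      : [55, -114]
POP      : [55]
PUSH 3   : [55, 3]
SUB      : [52]
DUP      : [52, 52]
SWAP     : [52, 52]
DUP      : [52, 52, 52]
ROT      : [52, 52, 52]

-59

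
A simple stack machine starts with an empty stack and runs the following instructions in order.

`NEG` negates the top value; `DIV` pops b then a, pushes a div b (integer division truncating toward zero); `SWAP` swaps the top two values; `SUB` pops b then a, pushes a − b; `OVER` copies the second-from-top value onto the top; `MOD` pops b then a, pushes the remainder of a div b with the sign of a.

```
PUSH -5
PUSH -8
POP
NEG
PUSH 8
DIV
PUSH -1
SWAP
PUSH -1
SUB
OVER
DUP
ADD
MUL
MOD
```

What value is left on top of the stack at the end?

PUSH -5 → [-5]
PUSH -8 → [-5, -8]
POP     → [-5]
NEG     → [5]
PUSH 8  → [5, 8]
DIV     → [0]
PUSH -1 → [0, -1]
SWAP    → [-1, 0]
PUSH -1 → [-1, 0, -1]
SUB     → [-1, 1]
OVER    → [-1, 1, -1]
DUP     → [-1, 1, -1, -1]
ADD     → [-1, 1, -2]
MUL     → [-1, -2]
MOD     → [-1]

-1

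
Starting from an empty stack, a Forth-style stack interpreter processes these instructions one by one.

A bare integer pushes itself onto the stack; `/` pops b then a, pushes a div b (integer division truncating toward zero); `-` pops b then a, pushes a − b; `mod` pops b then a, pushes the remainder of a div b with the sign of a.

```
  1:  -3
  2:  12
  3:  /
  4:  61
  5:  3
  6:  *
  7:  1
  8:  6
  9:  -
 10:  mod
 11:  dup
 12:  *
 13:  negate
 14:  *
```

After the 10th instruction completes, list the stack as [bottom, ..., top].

-3  -> [-3]
12  -> [-3, 12]
/   -> [0]
61  -> [0, 61]
3   -> [0, 61, 3]
*   -> [0, 183]
1   -> [0, 183, 1]
6   -> [0, 183, 1, 6]
-   -> [0, 183, -5]
mod -> [0, 3]

[0, 3]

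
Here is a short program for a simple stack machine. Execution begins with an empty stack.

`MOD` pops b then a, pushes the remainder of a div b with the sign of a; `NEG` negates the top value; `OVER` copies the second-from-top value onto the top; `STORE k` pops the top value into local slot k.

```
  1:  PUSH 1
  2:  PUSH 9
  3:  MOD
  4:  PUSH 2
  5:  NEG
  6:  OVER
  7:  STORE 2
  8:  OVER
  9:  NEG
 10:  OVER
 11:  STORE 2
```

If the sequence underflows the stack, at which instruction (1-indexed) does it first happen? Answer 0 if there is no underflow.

0

PUSH 1  -> 1
PUSH 9  -> 1 9
MOD     -> 1
PUSH 2  -> 1 2
NEG     -> 1 -2
OVER    -> 1 -2 1
STORE 2 -> 1 -2
OVER    -> 1 -2 1
NEG     -> 1 -2 -1
OVER    -> 1 -2 -1 -2
STORE 2 -> 1 -2 -1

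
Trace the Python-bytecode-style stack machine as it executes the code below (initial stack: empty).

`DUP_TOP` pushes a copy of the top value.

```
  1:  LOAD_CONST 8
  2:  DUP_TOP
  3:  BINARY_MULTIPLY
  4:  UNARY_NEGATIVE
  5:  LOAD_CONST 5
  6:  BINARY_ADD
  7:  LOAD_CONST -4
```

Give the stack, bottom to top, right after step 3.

LOAD_CONST 8    -> 8
DUP_TOP         -> 8 8
BINARY_MULTIPLY -> 64

[64]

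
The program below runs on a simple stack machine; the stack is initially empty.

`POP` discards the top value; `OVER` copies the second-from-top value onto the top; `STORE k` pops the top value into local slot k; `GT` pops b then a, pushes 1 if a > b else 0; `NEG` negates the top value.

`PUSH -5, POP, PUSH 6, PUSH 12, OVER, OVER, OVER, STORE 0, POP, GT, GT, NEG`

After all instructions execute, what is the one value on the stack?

-1

PUSH -5 → [-5]
POP     → []
PUSH 6  → [6]
PUSH 12 → [6, 12]
OVER    → [6, 12, 6]
OVER    → [6, 12, 6, 12]
OVER    → [6, 12, 6, 12, 6]
STORE 0 → [6, 12, 6, 12]
POP     → [6, 12, 6]
GT      → [6, 1]
GT      → [1]
NEG     → [-1]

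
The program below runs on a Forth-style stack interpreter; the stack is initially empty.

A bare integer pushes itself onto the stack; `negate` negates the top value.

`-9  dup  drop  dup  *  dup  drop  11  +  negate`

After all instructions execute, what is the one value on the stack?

-9     : -9
dup    : -9 -9
drop   : -9
dup    : -9 -9
*      : 81
dup    : 81 81
drop   : 81
11     : 81 11
+      : 92
negate : -92

-92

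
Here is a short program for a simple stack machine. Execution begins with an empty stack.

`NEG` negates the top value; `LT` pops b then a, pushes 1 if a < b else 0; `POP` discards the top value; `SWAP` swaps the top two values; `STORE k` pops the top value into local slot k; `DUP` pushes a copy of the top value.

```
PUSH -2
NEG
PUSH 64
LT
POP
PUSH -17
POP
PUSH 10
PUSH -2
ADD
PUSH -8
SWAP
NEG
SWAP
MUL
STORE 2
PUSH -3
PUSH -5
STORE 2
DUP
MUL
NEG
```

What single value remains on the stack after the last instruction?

PUSH -2   -2
NEG       2
PUSH 64   2 64
LT        1
POP       (empty)
PUSH -17  -17
POP       (empty)
PUSH 10   10
PUSH -2   10 -2
ADD       8
PUSH -8   8 -8
SWAP      -8 8
NEG       -8 -8
SWAP      -8 -8
MUL       64
STORE 2   (empty)
PUSH -3   -3
PUSH -5   -3 -5
STORE 2   -3
DUP       -3 -3
MUL       9
NEG       -9

-9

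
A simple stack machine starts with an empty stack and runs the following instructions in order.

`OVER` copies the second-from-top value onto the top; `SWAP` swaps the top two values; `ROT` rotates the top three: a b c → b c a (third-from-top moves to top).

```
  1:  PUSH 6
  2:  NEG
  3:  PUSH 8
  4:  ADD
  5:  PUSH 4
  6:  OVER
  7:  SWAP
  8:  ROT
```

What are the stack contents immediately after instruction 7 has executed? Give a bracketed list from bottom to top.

PUSH 6  [6]
NEG     [-6]
PUSH 8  [-6, 8]
ADD     [2]
PUSH 4  [2, 4]
OVER    [2, 4, 2]
SWAP    [2, 2, 4]

[2, 2, 4]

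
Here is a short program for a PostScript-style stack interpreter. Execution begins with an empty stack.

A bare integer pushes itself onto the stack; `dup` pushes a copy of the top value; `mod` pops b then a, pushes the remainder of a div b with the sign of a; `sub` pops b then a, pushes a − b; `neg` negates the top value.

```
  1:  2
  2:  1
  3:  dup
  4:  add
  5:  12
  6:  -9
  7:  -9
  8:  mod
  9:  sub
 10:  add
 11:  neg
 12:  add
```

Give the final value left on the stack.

-12

2   -> [2]
1   -> [2, 1]
dup -> [2, 1, 1]
add -> [2, 2]
12  -> [2, 2, 12]
-9  -> [2, 2, 12, -9]
-9  -> [2, 2, 12, -9, -9]
mod -> [2, 2, 12, 0]
sub -> [2, 2, 12]
add -> [2, 14]
neg -> [2, -14]
add -> [-12]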